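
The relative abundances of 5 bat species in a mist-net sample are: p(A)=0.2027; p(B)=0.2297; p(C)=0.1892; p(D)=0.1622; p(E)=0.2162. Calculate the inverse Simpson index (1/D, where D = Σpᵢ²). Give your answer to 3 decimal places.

4.933

D = 0.2027² + 0.2297² + 0.1892² + 0.1622² + 0.2162² = 0.0410873 + 0.0527621 + 0.0357966 + 0.0263088 + 0.0467424 = 0.2026973 (working shown to 7 dp, full precision carried).
So 1/D = 4.93346, i.e. 4.933 to 3 decimal places.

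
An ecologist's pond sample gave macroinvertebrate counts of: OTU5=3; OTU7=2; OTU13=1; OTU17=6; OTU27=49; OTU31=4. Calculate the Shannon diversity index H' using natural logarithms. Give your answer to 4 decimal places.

Total N = 3+2+1+6+49+4 = 65, so the proportions are 0.046154, 0.030769, 0.015385, 0.092308, 0.753846, 0.061538 (working shown to 6 dp, full precision carried).
Each pᵢ ln pᵢ term: 0.046154×(-3.075775)=-0.141959, 0.030769×(-3.481240)=-0.107115, 0.015385×(-4.174387)=-0.064221, 0.092308×(-2.382628)=-0.219935, 0.753846×(-0.282567)=-0.213012, 0.061538×(-2.788093)=-0.171575.
Sum = -0.917817, so H' = 0.9178.

0.9178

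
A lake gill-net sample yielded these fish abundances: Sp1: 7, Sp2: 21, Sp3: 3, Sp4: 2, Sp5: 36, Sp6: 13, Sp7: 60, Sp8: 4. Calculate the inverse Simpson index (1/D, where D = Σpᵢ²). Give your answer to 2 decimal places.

Total N = 7+21+3+2+36+13+60+4 = 146, so the proportions are 0.047945, 0.143836, 0.020548, 0.013699, 0.246575, 0.089041, 0.410959, 0.027397 (working shown to 6 dp, full precision carried).
D = 0.047945² + 0.143836² + 0.020548² + 0.013699² + 0.246575² + 0.089041² + 0.410959² + 0.027397² = 0.002299 + 0.020689 + 0.000422 + 0.000188 + 0.060799 + 0.007928 + 0.168887 + 0.000751 = 0.261963.
So 1/D = 3.8173, i.e. 3.82 to 2 decimal places.

3.82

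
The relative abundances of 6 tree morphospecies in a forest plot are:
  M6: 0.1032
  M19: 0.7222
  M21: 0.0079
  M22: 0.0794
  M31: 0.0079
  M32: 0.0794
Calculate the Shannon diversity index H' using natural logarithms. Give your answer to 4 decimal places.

0.9482

Each pᵢ ln pᵢ term (working shown to 6 dp, full precision carried): 0.1032×(-2.271086)=-0.234376, 0.7222×(-0.325453)=-0.235042, 0.0079×(-4.840893)=-0.038243, 0.0794×(-2.533257)=-0.201141, 0.0079×(-4.840893)=-0.038243, 0.0794×(-2.533257)=-0.201141.
Sum = -0.948186, so H' = 0.9482.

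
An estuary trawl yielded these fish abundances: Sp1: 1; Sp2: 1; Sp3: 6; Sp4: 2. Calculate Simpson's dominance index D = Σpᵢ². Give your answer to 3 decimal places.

Total N = 1+1+6+2 = 10, so the proportions are 0.1, 0.1, 0.6, 0.2 (working shown to 5 dp, full precision carried).
D = 0.1² + 0.1² + 0.6² + 0.2² = 0.01000 + 0.01000 + 0.36000 + 0.04000 = 0.42000.
To 3 decimal places, D = 0.420.

0.420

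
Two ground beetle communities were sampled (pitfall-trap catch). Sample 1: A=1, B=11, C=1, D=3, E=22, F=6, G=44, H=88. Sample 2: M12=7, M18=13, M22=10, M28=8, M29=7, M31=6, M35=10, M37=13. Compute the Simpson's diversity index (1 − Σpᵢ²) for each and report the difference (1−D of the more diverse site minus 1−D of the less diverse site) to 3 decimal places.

0.199

Sample 1: N=176, proportions 0.005682, 0.0625, 0.005682, 0.017045, 0.125, 0.034091, 0.25, 0.5, giving 1−D = 0.666451 (working shown to 6 dp, full precision carried).
Sample 2: N=74, proportions 0.094595, 0.175676, 0.135135, 0.108108, 0.094595, 0.081081, 0.135135, 0.175676, giving 1−D = 0.865595.
Difference = |0.666451 − 0.865595| = 0.199144, i.e. 0.199 to 3 decimal places.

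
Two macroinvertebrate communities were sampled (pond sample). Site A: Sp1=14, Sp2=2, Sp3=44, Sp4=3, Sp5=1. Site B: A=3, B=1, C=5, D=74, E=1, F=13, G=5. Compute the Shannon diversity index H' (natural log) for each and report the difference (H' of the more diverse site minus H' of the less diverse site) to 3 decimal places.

Site A: N=64, proportions 0.21875, 0.03125, 0.6875, 0.04688, 0.01562, giving H' = 0.90680 (working shown to 5 dp, full precision carried).
Site B: N=102, proportions 0.02941, 0.0098, 0.04902, 0.72549, 0.0098, 0.12745, 0.04902, giving H' = 0.98541.
Difference = |0.90680 − 0.98541| = 0.07861, i.e. 0.079 to 3 decimal places.

0.079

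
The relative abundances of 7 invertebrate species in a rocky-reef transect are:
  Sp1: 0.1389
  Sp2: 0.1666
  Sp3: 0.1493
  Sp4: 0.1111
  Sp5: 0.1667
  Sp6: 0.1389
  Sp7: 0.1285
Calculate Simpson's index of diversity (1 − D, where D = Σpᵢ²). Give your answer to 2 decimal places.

D = 0.1389² + 0.1666² + 0.1493² + 0.1111² + 0.1667² + 0.1389² + 0.1285² = 0.0193 + 0.0278 + 0.0223 + 0.0123 + 0.0278 + 0.0193 + 0.0165 = 0.1453 (working shown to 4 dp, full precision carried).
So 1 − D = 0.8547, i.e. 0.85 to 2 decimal places.

0.85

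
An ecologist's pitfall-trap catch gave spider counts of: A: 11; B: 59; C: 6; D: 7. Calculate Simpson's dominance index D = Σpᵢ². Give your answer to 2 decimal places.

0.54

Total N = 11+59+6+7 = 83, so the proportions are 0.1325, 0.7108, 0.0723, 0.0843 (working shown to 4 dp, full precision carried).
D = 0.1325² + 0.7108² + 0.0723² + 0.0843² = 0.0176 + 0.5053 + 0.0052 + 0.0071 = 0.5352.
To 2 decimal places, D = 0.54.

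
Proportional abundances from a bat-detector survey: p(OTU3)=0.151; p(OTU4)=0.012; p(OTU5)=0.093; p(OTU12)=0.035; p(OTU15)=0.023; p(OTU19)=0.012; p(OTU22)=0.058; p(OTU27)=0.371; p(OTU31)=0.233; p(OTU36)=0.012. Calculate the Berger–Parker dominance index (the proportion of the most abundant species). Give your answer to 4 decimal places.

The largest proportion is 0.371, i.e. d = 0.3710 to 4 decimal places.

0.3710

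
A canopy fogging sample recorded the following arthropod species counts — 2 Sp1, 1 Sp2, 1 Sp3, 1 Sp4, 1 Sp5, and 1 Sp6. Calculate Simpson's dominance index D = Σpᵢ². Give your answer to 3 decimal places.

Total N = 2+1+1+1+1+1 = 7, so the proportions are 0.28571, 0.14286, 0.14286, 0.14286, 0.14286, 0.14286 (working shown to 5 dp, full precision carried).
D = 0.28571² + 0.14286² + 0.14286² + 0.14286² + 0.14286² + 0.14286² = 0.08163 + 0.02041 + 0.02041 + 0.02041 + 0.02041 + 0.02041 = 0.18367.
To 3 decimal places, D = 0.184.

0.184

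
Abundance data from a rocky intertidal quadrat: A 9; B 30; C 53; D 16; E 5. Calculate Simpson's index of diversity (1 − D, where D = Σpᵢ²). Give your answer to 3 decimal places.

Total N = 9+30+53+16+5 = 113, so the proportions are 0.07965, 0.26549, 0.46903, 0.14159, 0.04425 (working shown to 5 dp, full precision carried).
D = 0.07965² + 0.26549² + 0.46903² + 0.14159² + 0.04425² = 0.00634 + 0.07048 + 0.21999 + 0.02005 + 0.00196 = 0.31882.
So 1 − D = 0.68118, i.e. 0.681 to 3 decimal places.

0.681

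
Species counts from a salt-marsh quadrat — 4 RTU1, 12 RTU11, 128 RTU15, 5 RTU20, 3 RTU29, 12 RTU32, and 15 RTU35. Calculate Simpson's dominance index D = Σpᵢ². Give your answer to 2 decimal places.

Total N = 4+12+128+5+3+12+15 = 179, so the proportions are 0.0223, 0.067, 0.7151, 0.0279, 0.0168, 0.067, 0.0838 (working shown to 4 dp, full precision carried).
D = 0.0223² + 0.067² + 0.7151² + 0.0279² + 0.0168² + 0.067² + 0.0838² = 0.0005 + 0.0045 + 0.5113 + 0.0008 + 0.0003 + 0.0045 + 0.0070 = 0.5289.
To 2 decimal places, D = 0.53.

0.53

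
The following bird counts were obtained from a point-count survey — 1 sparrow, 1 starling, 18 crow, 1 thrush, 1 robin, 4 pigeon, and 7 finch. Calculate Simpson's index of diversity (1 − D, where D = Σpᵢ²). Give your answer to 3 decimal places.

Total N = 1+1+18+1+1+4+7 = 33, so the proportions are 0.0303, 0.0303, 0.54545, 0.0303, 0.0303, 0.12121, 0.21212 (working shown to 5 dp, full precision carried).
D = 0.0303² + 0.0303² + 0.54545² + 0.0303² + 0.0303² + 0.12121² + 0.21212² = 0.00092 + 0.00092 + 0.29752 + 0.00092 + 0.00092 + 0.01469 + 0.04500 = 0.36088.
So 1 − D = 0.63912, i.e. 0.639 to 3 decimal places.

0.639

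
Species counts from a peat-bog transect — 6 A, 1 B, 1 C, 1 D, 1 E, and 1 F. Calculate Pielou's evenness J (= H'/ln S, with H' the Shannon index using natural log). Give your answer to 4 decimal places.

Total N = 6+1+1+1+1+1 = 11, so the proportions are 0.545455, 0.090909, 0.090909, 0.090909, 0.090909, 0.090909 (working shown to 6 dp, full precision carried).
H' = −Σ pᵢ ln pᵢ = −((-0.330620) + (-0.217990) + (-0.217990) + (-0.217990) + (-0.217990) + (-0.217990)) = 1.420572.
With S = 6 species, ln S = 1.791759, so J = 1.420572/1.791759 = 0.792836, i.e. 0.7928 to 4 decimal places.

0.7928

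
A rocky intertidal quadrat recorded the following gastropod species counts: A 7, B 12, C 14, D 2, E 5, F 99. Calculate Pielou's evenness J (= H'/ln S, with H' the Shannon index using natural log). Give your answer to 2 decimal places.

Total N = 7+12+14+2+5+99 = 139, so the proportions are 0.0504, 0.0863, 0.1007, 0.0144, 0.036, 0.7122 (working shown to 4 dp, full precision carried).
H' = −Σ pᵢ ln pᵢ = −((-0.1505) + (-0.2115) + (-0.2312) + (-0.0610) + (-0.1196) + (-0.2417)) = 1.0155.
With S = 6 species, ln S = 1.7918, so J = 1.0155/1.7918 = 0.5668, i.e. 0.57 to 2 decimal places.

0.57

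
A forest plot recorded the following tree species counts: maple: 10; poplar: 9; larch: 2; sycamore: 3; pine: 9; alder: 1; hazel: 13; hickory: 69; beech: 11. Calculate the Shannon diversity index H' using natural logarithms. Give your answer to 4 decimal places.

1.5439

Total N = 10+9+2+3+9+1+13+69+11 = 127, so the proportions are 0.07874, 0.070866, 0.015748, 0.023622, 0.070866, 0.007874, 0.102362, 0.543307, 0.086614 (working shown to 6 dp, full precision carried).
Each pᵢ ln pᵢ term: 0.07874×(-2.541602)=-0.200126, 0.070866×(-2.646963)=-0.187580, 0.015748×(-4.151040)=-0.065371, 0.023622×(-3.745575)=-0.088478, 0.070866×(-2.646963)=-0.187580, 0.007874×(-4.844187)=-0.038143, 0.102362×(-2.279238)=-0.233308, 0.543307×(-0.610081)=-0.331461, 0.086614×(-2.446292)=-0.211884.
Sum = -1.543931, so H' = 1.5439.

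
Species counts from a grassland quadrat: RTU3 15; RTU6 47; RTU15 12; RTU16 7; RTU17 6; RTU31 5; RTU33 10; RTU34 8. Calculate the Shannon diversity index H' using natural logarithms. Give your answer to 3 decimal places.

Total N = 15+47+12+7+6+5+10+8 = 110, so the proportions are 0.13636, 0.42727, 0.10909, 0.06364, 0.05455, 0.04545, 0.09091, 0.07273 (working shown to 5 dp, full precision carried).
Each pᵢ ln pᵢ term: 0.13636×(-1.99243)=-0.27170, 0.42727×(-0.85033)=-0.36332, 0.10909×(-2.21557)=-0.24170, 0.06364×(-2.75457)=-0.17529, 0.05455×(-2.90872)=-0.15866, 0.04545×(-3.09104)=-0.14050, 0.09091×(-2.39790)=-0.21799, 0.07273×(-2.62104)=-0.19062.
Sum = -1.75978, so H' = 1.760.

1.760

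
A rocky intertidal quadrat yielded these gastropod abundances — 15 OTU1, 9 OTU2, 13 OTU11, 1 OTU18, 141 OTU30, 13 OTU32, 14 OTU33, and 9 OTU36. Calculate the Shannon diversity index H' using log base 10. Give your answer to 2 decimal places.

0.55

Total N = 15+9+13+1+141+13+14+9 = 215, so the proportions are 0.0698, 0.0419, 0.0605, 0.0047, 0.6558, 0.0605, 0.0651, 0.0419 (working shown to 4 dp, full precision carried).
Each pᵢ log₁₀ pᵢ term: 0.0698×(-1.1563)=-0.0807, 0.0419×(-1.3782)=-0.0577, 0.0605×(-1.2185)=-0.0737, 0.0047×(-2.3324)=-0.0108, 0.6558×(-0.1832)=-0.1202, 0.0605×(-1.2185)=-0.0737, 0.0651×(-1.1863)=-0.0772, 0.0419×(-1.3782)=-0.0577.
Sum = -0.5517, so H' = 0.55.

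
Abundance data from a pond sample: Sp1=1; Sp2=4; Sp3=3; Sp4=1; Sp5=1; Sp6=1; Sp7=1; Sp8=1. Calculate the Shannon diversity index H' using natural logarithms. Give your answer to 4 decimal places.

Total N = 1+4+3+1+1+1+1+1 = 13, so the proportions are 0.076923, 0.307692, 0.230769, 0.076923, 0.076923, 0.076923, 0.076923, 0.076923 (working shown to 6 dp, full precision carried).
Each pᵢ ln pᵢ term: 0.076923×(-2.564949)=-0.197304, 0.307692×(-1.178655)=-0.362663, 0.230769×(-1.466337)=-0.338385, 0.076923×(-2.564949)=-0.197304, 0.076923×(-2.564949)=-0.197304, 0.076923×(-2.564949)=-0.197304, 0.076923×(-2.564949)=-0.197304, 0.076923×(-2.564949)=-0.197304.
Sum = -1.884871, so H' = 1.8849.

1.8849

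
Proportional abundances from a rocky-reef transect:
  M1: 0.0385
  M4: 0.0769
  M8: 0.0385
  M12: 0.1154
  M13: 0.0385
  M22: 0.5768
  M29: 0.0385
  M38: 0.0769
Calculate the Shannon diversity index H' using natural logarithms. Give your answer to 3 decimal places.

Each pᵢ ln pᵢ term (working shown to 5 dp, full precision carried): 0.0385×(-3.25710)=-0.12540, 0.0769×(-2.56525)=-0.19727, 0.0385×(-3.25710)=-0.12540, 0.1154×(-2.15935)=-0.24919, 0.0385×(-3.25710)=-0.12540, 0.5768×(-0.55026)=-0.31739, 0.0385×(-3.25710)=-0.12540, 0.0769×(-2.56525)=-0.19727.
Sum = -1.46271, so H' = 1.463.

1.463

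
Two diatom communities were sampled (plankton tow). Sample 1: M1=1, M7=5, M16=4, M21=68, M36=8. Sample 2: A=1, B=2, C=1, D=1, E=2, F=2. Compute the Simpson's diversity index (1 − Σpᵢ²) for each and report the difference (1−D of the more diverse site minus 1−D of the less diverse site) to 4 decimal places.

0.4543

Sample 1: N=86, proportions 0.0116279, 0.0581395, 0.0465116, 0.7906977, 0.0930233, giving 1−D = 0.3604651 (working shown to 7 dp, full precision carried).
Sample 2: N=9, proportions 0.1111111, 0.2222222, 0.1111111, 0.1111111, 0.2222222, 0.2222222, giving 1−D = 0.8148148.
Difference = |0.3604651 − 0.8148148| = 0.4543497, i.e. 0.4543 to 4 decimal places.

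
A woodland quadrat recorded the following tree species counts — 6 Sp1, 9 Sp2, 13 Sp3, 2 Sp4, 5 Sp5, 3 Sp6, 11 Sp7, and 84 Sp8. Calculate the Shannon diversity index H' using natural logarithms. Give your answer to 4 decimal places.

Total N = 6+9+13+2+5+3+11+84 = 133, so the proportions are 0.045113, 0.067669, 0.097744, 0.015038, 0.037594, 0.022556, 0.082707, 0.631579 (working shown to 6 dp, full precision carried).
Each pᵢ ln pᵢ term: 0.045113×(-3.098590)=-0.139786, 0.067669×(-2.693125)=-0.182242, 0.097744×(-2.325400)=-0.227295, 0.015038×(-4.197202)=-0.063116, 0.037594×(-3.280911)=-0.123343, 0.022556×(-3.791737)=-0.085528, 0.082707×(-2.492454)=-0.206143, 0.631579×(-0.459532)=-0.290231.
Sum = -1.317682, so H' = 1.3177.

1.3177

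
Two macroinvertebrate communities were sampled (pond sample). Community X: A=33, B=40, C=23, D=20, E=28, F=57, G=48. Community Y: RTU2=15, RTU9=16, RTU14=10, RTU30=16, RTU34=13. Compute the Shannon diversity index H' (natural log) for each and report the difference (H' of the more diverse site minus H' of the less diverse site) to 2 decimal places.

Community X: N=249, proportions 0.1325, 0.1606, 0.0924, 0.0803, 0.1124, 0.2289, 0.1928, giving H' = 1.8847 (working shown to 4 dp, full precision carried).
Community Y: N=70, proportions 0.2143, 0.2286, 0.1429, 0.2286, 0.1857, giving H' = 1.5954.
Difference = |1.8847 − 1.5954| = 0.2893, i.e. 0.29 to 2 decimal places.

0.29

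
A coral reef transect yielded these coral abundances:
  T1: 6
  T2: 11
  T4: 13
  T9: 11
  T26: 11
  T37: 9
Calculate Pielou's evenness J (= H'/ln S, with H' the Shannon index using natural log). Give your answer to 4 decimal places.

Total N = 6+11+13+11+11+9 = 61, so the proportions are 0.098361, 0.180328, 0.213115, 0.180328, 0.180328, 0.147541 (working shown to 6 dp, full precision carried).
H' = −Σ pᵢ ln pᵢ = −((-0.228110) + (-0.308898) + (-0.329459) + (-0.308898) + (-0.308898) + (-0.282342)) = 1.766604.
With S = 6 species, ln S = 1.791759, so J = 1.766604/1.791759 = 0.985960, i.e. 0.9860 to 4 decimal places.

0.9860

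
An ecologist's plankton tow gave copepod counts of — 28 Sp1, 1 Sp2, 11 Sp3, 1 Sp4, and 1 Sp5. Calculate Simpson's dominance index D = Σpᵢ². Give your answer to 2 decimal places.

0.51

Total N = 28+1+11+1+1 = 42, so the proportions are 0.6667, 0.0238, 0.2619, 0.0238, 0.0238 (working shown to 4 dp, full precision carried).
D = 0.6667² + 0.0238² + 0.2619² + 0.0238² + 0.0238² = 0.4444 + 0.0006 + 0.0686 + 0.0006 + 0.0006 = 0.5147.
To 2 decimal places, D = 0.51.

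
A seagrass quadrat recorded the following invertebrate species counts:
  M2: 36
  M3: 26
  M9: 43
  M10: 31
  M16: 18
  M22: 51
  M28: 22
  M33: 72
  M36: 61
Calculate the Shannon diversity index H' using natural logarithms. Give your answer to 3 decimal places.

Total N = 36+26+43+31+18+51+22+72+61 = 360, so the proportions are 0.1, 0.07222, 0.11944, 0.08611, 0.05, 0.14167, 0.06111, 0.2, 0.16944 (working shown to 5 dp, full precision carried).
Each pᵢ ln pᵢ term: 0.1×(-2.30259)=-0.23026, 0.07222×(-2.62801)=-0.18980, 0.11944×(-2.12490)=-0.25381, 0.08611×(-2.45212)=-0.21115, 0.05×(-2.99573)=-0.14979, 0.14167×(-1.95428)=-0.27686, 0.06111×(-2.79506)=-0.17081, 0.2×(-1.60944)=-0.32189, 0.16944×(-1.77523)=-0.30080.
Sum = -2.10516, so H' = 2.105.

2.105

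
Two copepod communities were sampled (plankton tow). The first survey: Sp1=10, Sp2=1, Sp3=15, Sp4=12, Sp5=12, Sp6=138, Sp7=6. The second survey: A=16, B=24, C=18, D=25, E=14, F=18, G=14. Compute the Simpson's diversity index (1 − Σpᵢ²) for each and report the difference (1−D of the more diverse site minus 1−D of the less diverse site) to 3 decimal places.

The first survey: N=194, proportions 0.051546, 0.005155, 0.07732, 0.061856, 0.061856, 0.71134, 0.030928, giving 1−D = 0.476724 (working shown to 6 dp, full precision carried).
The second survey: N=129, proportions 0.124031, 0.186047, 0.139535, 0.193798, 0.108527, 0.139535, 0.108527, giving 1−D = 0.849949.
Difference = |0.476724 − 0.849949| = 0.373225, i.e. 0.373 to 3 decimal places.

0.373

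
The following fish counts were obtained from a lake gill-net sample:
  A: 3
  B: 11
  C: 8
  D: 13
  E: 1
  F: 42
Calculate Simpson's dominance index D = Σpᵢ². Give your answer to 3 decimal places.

Total N = 3+11+8+13+1+42 = 78, so the proportions are 0.03846, 0.14103, 0.10256, 0.16667, 0.01282, 0.53846 (working shown to 5 dp, full precision carried).
D = 0.03846² + 0.14103² + 0.10256² + 0.16667² + 0.01282² + 0.53846² = 0.00148 + 0.01989 + 0.01052 + 0.02778 + 0.00016 + 0.28994 = 0.34977.
To 3 decimal places, D = 0.350.

0.350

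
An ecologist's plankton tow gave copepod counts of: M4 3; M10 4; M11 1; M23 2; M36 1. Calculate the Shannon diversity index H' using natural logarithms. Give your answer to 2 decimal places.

1.47

Total N = 3+4+1+2+1 = 11, so the proportions are 0.2727, 0.3636, 0.0909, 0.1818, 0.0909 (working shown to 4 dp, full precision carried).
Each pᵢ ln pᵢ term: 0.2727×(-1.2993)=-0.3543, 0.3636×(-1.0116)=-0.3679, 0.0909×(-2.3979)=-0.2180, 0.1818×(-1.7047)=-0.3100, 0.0909×(-2.3979)=-0.2180.
Sum = -1.4681, so H' = 1.47.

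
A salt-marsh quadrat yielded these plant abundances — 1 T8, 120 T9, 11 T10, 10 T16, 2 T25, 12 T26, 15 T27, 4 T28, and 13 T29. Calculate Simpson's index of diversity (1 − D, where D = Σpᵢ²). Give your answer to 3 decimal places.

Total N = 1+120+11+10+2+12+15+4+13 = 188, so the proportions are 0.00532, 0.6383, 0.05851, 0.05319, 0.01064, 0.06383, 0.07979, 0.02128, 0.06915 (working shown to 5 dp, full precision carried).
D = 0.00532² + 0.6383² + 0.05851² + 0.05319² + 0.01064² + 0.06383² + 0.07979² + 0.02128² + 0.06915² = 0.00003 + 0.40742 + 0.00342 + 0.00283 + 0.00011 + 0.00407 + 0.00637 + 0.00045 + 0.00478 = 0.42949.
So 1 − D = 0.57051, i.e. 0.571 to 3 decimal places.

0.571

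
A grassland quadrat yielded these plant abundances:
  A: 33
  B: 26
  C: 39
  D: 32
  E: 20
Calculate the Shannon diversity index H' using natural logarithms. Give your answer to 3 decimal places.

Total N = 33+26+39+32+20 = 150, so the proportions are 0.22, 0.17333, 0.26, 0.21333, 0.13333 (working shown to 5 dp, full precision carried).
Each pᵢ ln pᵢ term: 0.22×(-1.51413)=-0.33311, 0.17333×(-1.75254)=-0.30377, 0.26×(-1.34707)=-0.35024, 0.21333×(-1.54490)=-0.32958, 0.13333×(-2.01490)=-0.26865.
Sum = -1.58535, so H' = 1.585.

1.585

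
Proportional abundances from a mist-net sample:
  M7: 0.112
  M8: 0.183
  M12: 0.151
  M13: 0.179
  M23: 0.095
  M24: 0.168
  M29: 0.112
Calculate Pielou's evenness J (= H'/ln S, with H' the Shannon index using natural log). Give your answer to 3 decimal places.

0.986

H' = −Σ pᵢ ln pᵢ = −((-0.24520) + (-0.31078) + (-0.28546) + (-0.30795) + (-0.22362) + (-0.29968) + (-0.24520)) = 1.91788 (working shown to 5 dp, full precision carried).
With S = 7 species, ln S = 1.94591, so J = 1.91788/1.94591 = 0.98560, i.e. 0.986 to 3 decimal places.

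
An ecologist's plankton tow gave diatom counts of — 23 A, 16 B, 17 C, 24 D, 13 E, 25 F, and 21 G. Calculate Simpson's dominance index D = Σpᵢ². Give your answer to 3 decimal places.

0.149

Total N = 23+16+17+24+13+25+21 = 139, so the proportions are 0.16547, 0.11511, 0.1223, 0.17266, 0.09353, 0.17986, 0.15108 (working shown to 5 dp, full precision carried).
D = 0.16547² + 0.11511² + 0.1223² + 0.17266² + 0.09353² + 0.17986² + 0.15108² = 0.02738 + 0.01325 + 0.01496 + 0.02981 + 0.00875 + 0.03235 + 0.02282 = 0.14932.
To 3 decimal places, D = 0.149.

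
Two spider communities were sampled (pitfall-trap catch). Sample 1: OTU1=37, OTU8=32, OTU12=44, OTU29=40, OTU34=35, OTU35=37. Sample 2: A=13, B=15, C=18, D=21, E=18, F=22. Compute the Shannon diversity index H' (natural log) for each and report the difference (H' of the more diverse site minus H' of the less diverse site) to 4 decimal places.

0.0107

Sample 1: N=225, proportions 0.164444, 0.142222, 0.195556, 0.177778, 0.155556, 0.164444, giving H' = 1.786731 (working shown to 6 dp, full precision carried).
Sample 2: N=107, proportions 0.121495, 0.140187, 0.168224, 0.196262, 0.168224, 0.205607, giving H' = 1.776040.
Difference = |1.786731 − 1.776040| = 0.010691, i.e. 0.0107 to 4 decimal places.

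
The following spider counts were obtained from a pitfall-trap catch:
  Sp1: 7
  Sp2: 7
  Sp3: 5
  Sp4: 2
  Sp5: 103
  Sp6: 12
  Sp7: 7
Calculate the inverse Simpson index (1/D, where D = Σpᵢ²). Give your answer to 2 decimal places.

Total N = 7+7+5+2+103+12+7 = 143, so the proportions are 0.04895, 0.04895, 0.03497, 0.01399, 0.72028, 0.08392, 0.04895 (working shown to 5 dp, full precision carried).
D = 0.04895² + 0.04895² + 0.03497² + 0.01399² + 0.72028² + 0.08392² + 0.04895² = 0.00240 + 0.00240 + 0.00122 + 0.00020 + 0.51880 + 0.00704 + 0.00240 = 0.53445.
So 1/D = 1.8711, i.e. 1.87 to 2 decimal places.

1.87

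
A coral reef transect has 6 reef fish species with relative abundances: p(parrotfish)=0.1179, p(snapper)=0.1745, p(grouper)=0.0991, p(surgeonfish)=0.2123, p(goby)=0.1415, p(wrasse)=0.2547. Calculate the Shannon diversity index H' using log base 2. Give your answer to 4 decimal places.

2.5101

Each pᵢ log₂ pᵢ term (working shown to 6 dp, full precision carried): 0.1179×(-3.084364)=-0.363647, 0.1745×(-2.518701)=-0.439513, 0.0991×(-3.334971)=-0.330496, 0.2123×(-2.235824)=-0.474665, 0.1415×(-2.821126)=-0.399189, 0.2547×(-1.973129)=-0.502556.
Sum = -2.510066, so H' = 2.5101.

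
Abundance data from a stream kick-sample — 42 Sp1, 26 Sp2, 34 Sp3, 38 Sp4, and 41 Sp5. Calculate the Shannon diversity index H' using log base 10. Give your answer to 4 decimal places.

0.6931

Total N = 42+26+34+38+41 = 181, so the proportions are 0.232044, 0.143646, 0.187845, 0.209945, 0.226519 (working shown to 6 dp, full precision carried).
Each pᵢ log₁₀ pᵢ term: 0.232044×(-0.634429)=-0.147216, 0.143646×(-0.842705)=-0.121052, 0.187845×(-0.726200)=-0.136413, 0.209945×(-0.677895)=-0.142320, 0.226519×(-0.644895)=-0.146081.
Sum = -0.693082, so H' = 0.6931.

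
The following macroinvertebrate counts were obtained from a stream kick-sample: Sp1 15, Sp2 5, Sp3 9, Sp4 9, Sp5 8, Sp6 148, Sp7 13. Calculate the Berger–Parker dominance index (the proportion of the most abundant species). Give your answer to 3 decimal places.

0.715

Total N = 15+5+9+9+8+148+13 = 207, so the proportions are 0.07246, 0.02415, 0.04348, 0.04348, 0.03865, 0.71498, 0.0628 (working shown to 5 dp, full precision carried).
The largest proportion is 0.71498, i.e. d = 0.715 to 3 decimal places.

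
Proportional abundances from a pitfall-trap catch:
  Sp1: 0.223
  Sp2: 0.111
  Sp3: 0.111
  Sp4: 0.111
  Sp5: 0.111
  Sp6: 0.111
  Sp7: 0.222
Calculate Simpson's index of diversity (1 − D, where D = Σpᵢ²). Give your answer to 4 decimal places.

0.8394

D = 0.223² + 0.111² + 0.111² + 0.111² + 0.111² + 0.111² + 0.222² = 0.049729 + 0.012321 + 0.012321 + 0.012321 + 0.012321 + 0.012321 + 0.049284 = 0.160618 (working shown to 6 dp, full precision carried).
So 1 − D = 0.839382, i.e. 0.8394 to 4 decimal places.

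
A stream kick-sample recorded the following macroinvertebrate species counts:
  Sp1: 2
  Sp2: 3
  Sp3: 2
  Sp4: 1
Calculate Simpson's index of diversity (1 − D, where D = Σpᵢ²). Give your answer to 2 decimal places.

0.72

Total N = 2+3+2+1 = 8, so the proportions are 0.25, 0.375, 0.25, 0.125 (working shown to 4 dp, full precision carried).
D = 0.25² + 0.375² + 0.25² + 0.125² = 0.0625 + 0.1406 + 0.0625 + 0.0156 = 0.2812.
So 1 − D = 0.7188, i.e. 0.72 to 2 decimal places.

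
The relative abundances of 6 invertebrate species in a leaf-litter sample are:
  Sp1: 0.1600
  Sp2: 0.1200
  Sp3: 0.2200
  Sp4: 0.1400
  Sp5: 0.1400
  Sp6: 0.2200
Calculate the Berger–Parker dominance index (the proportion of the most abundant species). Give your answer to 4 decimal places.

0.2200

The largest proportion is 0.22, i.e. d = 0.2200 to 4 decimal places.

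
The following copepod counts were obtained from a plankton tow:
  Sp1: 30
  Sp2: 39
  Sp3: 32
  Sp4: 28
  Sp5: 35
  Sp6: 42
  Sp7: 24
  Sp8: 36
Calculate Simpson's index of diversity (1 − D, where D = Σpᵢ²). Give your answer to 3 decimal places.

Total N = 30+39+32+28+35+42+24+36 = 266, so the proportions are 0.11278, 0.14662, 0.1203, 0.10526, 0.13158, 0.15789, 0.09023, 0.13534 (working shown to 5 dp, full precision carried).
D = 0.11278² + 0.14662² + 0.1203² + 0.10526² + 0.13158² + 0.15789² + 0.09023² + 0.13534² = 0.01272 + 0.02150 + 0.01447 + 0.01108 + 0.01731 + 0.02493 + 0.00814 + 0.01832 = 0.12847.
So 1 − D = 0.87153, i.e. 0.872 to 3 decimal places.

0.872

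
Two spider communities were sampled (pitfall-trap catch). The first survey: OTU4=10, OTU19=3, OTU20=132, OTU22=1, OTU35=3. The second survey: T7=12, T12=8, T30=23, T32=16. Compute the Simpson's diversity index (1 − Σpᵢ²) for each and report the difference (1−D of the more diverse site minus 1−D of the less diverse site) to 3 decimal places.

The first survey: N=149, proportions 0.06711, 0.02013, 0.88591, 0.00671, 0.02013, giving 1−D = 0.20981 (working shown to 5 dp, full precision carried).
The second survey: N=59, proportions 0.20339, 0.13559, 0.38983, 0.27119, giving 1−D = 0.71474.
Difference = |0.20981 − 0.71474| = 0.50493, i.e. 0.505 to 3 decimal places.

0.505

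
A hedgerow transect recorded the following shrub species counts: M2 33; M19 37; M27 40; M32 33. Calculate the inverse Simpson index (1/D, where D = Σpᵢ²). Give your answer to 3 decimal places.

3.973

Total N = 33+37+40+33 = 143, so the proportions are 0.2307692, 0.2587413, 0.2797203, 0.2307692 (working shown to 7 dp, full precision carried).
D = 0.2307692² + 0.2587413² + 0.2797203² + 0.2307692² = 0.0532544 + 0.0669470 + 0.0782434 + 0.0532544 = 0.2516993.
So 1/D = 3.97299, i.e. 3.973 to 3 decimal places.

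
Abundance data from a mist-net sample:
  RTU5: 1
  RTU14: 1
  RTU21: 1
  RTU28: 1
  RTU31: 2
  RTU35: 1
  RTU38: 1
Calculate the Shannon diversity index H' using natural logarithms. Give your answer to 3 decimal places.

Total N = 1+1+1+1+2+1+1 = 8, so the proportions are 0.125, 0.125, 0.125, 0.125, 0.25, 0.125, 0.125 (working shown to 5 dp, full precision carried).
Each pᵢ ln pᵢ term: 0.125×(-2.07944)=-0.25993, 0.125×(-2.07944)=-0.25993, 0.125×(-2.07944)=-0.25993, 0.125×(-2.07944)=-0.25993, 0.25×(-1.38629)=-0.34657, 0.125×(-2.07944)=-0.25993, 0.125×(-2.07944)=-0.25993.
Sum = -1.90615, so H' = 1.906.

1.906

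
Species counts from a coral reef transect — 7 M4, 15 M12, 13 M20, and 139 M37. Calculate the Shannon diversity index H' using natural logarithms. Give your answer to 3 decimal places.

Total N = 7+15+13+139 = 174, so the proportions are 0.04023, 0.08621, 0.07471, 0.79885 (working shown to 5 dp, full precision carried).
Each pᵢ ln pᵢ term: 0.04023×(-3.21315)=-0.12926, 0.08621×(-2.45101)=-0.21129, 0.07471×(-2.59411)=-0.19381, 0.79885×(-0.22458)=-0.17941.
Sum = -0.71378, so H' = 0.714.

0.714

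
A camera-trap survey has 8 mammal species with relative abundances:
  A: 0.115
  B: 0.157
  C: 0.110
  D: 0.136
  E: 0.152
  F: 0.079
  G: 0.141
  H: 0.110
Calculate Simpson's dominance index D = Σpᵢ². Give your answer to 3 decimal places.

0.130

D = 0.115² + 0.157² + 0.11² + 0.136² + 0.152² + 0.079² + 0.141² + 0.11² = 0.01323 + 0.02465 + 0.01210 + 0.01850 + 0.02310 + 0.00624 + 0.01988 + 0.01210 = 0.12980 (working shown to 5 dp, full precision carried).
To 3 decimal places, D = 0.130.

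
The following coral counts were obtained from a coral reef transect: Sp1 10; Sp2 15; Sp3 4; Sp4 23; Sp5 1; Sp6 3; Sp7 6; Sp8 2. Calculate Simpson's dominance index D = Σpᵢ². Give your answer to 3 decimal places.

Total N = 10+15+4+23+1+3+6+2 = 64, so the proportions are 0.15625, 0.23438, 0.0625, 0.35938, 0.01562, 0.04688, 0.09375, 0.03125 (working shown to 5 dp, full precision carried).
D = 0.15625² + 0.23438² + 0.0625² + 0.35938² + 0.01562² + 0.04688² + 0.09375² + 0.03125² = 0.02441 + 0.05493 + 0.00391 + 0.12915 + 0.00024 + 0.00220 + 0.00879 + 0.00098 = 0.22461.
To 3 decimal places, D = 0.225.

0.225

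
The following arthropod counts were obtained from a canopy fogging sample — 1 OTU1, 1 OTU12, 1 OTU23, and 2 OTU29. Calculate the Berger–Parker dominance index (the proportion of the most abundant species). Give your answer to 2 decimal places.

Total N = 1+1+1+2 = 5, so the proportions are 0.2, 0.2, 0.2, 0.4 (working shown to 4 dp, full precision carried).
The largest proportion is 0.4, i.e. d = 0.40 to 2 decimal places.

0.40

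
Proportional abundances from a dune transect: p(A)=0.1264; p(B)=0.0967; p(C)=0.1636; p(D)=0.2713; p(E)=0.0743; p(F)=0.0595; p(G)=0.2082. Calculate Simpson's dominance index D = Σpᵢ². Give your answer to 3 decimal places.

0.178

D = 0.1264² + 0.0967² + 0.1636² + 0.2713² + 0.0743² + 0.0595² + 0.2082² = 0.01598 + 0.00935 + 0.02676 + 0.07360 + 0.00552 + 0.00354 + 0.04335 = 0.17810 (working shown to 5 dp, full precision carried).
To 3 decimal places, D = 0.178.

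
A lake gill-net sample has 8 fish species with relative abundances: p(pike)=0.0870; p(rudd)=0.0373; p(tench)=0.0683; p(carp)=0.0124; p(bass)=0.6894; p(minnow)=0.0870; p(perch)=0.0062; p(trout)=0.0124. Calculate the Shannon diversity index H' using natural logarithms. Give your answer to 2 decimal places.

Each pᵢ ln pᵢ term (working shown to 4 dp, full precision carried): 0.087×(-2.4418)=-0.2124, 0.0373×(-3.2888)=-0.1227, 0.0683×(-2.6838)=-0.1833, 0.0124×(-4.3901)=-0.0544, 0.6894×(-0.3719)=-0.2564, 0.087×(-2.4418)=-0.2124, 0.0062×(-5.0832)=-0.0315, 0.0124×(-4.3901)=-0.0544.
Sum = -1.1277, so H' = 1.13.

1.13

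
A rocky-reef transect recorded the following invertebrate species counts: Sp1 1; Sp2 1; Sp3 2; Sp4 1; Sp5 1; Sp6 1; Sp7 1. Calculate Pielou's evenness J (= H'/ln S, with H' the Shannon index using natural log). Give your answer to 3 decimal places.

0.980

Total N = 1+1+2+1+1+1+1 = 8, so the proportions are 0.125, 0.125, 0.25, 0.125, 0.125, 0.125, 0.125 (working shown to 5 dp, full precision carried).
H' = −Σ pᵢ ln pᵢ = −((-0.25993) + (-0.25993) + (-0.34657) + (-0.25993) + (-0.25993) + (-0.25993) + (-0.25993)) = 1.90615.
With S = 7 species, ln S = 1.94591, so J = 1.90615/1.94591 = 0.97957, i.e. 0.980 to 3 decimal places.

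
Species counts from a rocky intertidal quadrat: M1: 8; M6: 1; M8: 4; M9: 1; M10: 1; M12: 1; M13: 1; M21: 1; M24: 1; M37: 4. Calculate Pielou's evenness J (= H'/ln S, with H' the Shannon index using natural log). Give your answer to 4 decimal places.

Total N = 8+1+4+1+1+1+1+1+1+4 = 23, so the proportions are 0.347826, 0.043478, 0.173913, 0.043478, 0.043478, 0.043478, 0.043478, 0.043478, 0.043478, 0.173913 (working shown to 6 dp, full precision carried).
H' = −Σ pᵢ ln pᵢ = −((-0.367323) + (-0.136326) + (-0.304209) + (-0.136326) + (-0.136326) + (-0.136326) + (-0.136326) + (-0.136326) + (-0.136326) + (-0.304209)) = 1.930021.
With S = 10 species, ln S = 2.302585, so J = 1.930021/2.302585 = 0.838197, i.e. 0.8382 to 4 decimal places.

0.8382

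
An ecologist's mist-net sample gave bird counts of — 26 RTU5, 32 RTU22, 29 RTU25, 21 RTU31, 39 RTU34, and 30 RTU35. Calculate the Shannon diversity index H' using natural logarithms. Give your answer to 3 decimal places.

Total N = 26+32+29+21+39+30 = 177, so the proportions are 0.14689, 0.18079, 0.16384, 0.11864, 0.22034, 0.16949 (working shown to 5 dp, full precision carried).
Each pᵢ ln pᵢ term: 0.14689×(-1.91805)=-0.28175, 0.18079×(-1.71041)=-0.30923, 0.16384×(-1.80885)=-0.29637, 0.11864×(-2.13163)=-0.25290, 0.22034×(-1.51259)=-0.33328, 0.16949×(-1.77495)=-0.30084.
Sum = -1.77437, so H' = 1.774.

1.774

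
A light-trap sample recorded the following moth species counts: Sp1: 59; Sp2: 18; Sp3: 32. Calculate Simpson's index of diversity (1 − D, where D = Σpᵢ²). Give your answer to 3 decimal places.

0.594

Total N = 59+18+32 = 109, so the proportions are 0.54128, 0.16514, 0.29358 (working shown to 5 dp, full precision carried).
D = 0.54128² + 0.16514² + 0.29358² = 0.29299 + 0.02727 + 0.08619 = 0.40645.
So 1 − D = 0.59355, i.e. 0.594 to 3 decimal places.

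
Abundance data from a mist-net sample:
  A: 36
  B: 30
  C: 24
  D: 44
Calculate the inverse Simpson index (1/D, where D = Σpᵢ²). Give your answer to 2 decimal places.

3.81

Total N = 36+30+24+44 = 134, so the proportions are 0.268657, 0.223881, 0.179104, 0.328358 (working shown to 6 dp, full precision carried).
D = 0.268657² + 0.223881² + 0.179104² + 0.328358² = 0.072176 + 0.050123 + 0.032078 + 0.107819 = 0.262196.
So 1/D = 3.8139, i.e. 3.81 to 2 decimal places.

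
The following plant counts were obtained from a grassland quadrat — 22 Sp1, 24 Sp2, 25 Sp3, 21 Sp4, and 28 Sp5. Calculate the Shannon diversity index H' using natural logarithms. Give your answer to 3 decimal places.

Total N = 22+24+25+21+28 = 120, so the proportions are 0.18333, 0.2, 0.20833, 0.175, 0.23333 (working shown to 5 dp, full precision carried).
Each pᵢ ln pᵢ term: 0.18333×(-1.69645)=-0.31102, 0.2×(-1.60944)=-0.32189, 0.20833×(-1.56862)=-0.32679, 0.175×(-1.74297)=-0.30502, 0.23333×(-1.45529)=-0.33957.
Sum = -1.60428, so H' = 1.604.

1.604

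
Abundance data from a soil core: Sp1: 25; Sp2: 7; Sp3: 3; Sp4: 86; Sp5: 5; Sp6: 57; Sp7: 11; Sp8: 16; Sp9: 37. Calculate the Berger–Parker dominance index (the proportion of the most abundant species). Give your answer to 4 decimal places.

Total N = 25+7+3+86+5+57+11+16+37 = 247, so the proportions are 0.101215, 0.02834, 0.012146, 0.348178, 0.020243, 0.230769, 0.044534, 0.064777, 0.149798 (working shown to 6 dp, full precision carried).
The largest proportion is 0.348178, i.e. d = 0.3482 to 4 decimal places.

0.3482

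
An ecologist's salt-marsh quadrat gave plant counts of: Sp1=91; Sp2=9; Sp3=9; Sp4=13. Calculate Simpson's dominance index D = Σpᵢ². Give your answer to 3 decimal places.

Total N = 91+9+9+13 = 122, so the proportions are 0.7459, 0.07377, 0.07377, 0.10656 (working shown to 5 dp, full precision carried).
D = 0.7459² + 0.07377² + 0.07377² + 0.10656² = 0.55637 + 0.00544 + 0.00544 + 0.01135 = 0.57861.
To 3 decimal places, D = 0.579.

0.579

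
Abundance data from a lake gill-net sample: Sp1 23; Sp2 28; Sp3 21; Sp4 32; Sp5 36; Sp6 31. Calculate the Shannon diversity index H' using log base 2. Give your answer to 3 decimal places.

2.561

Total N = 23+28+21+32+36+31 = 171, so the proportions are 0.1345, 0.16374, 0.12281, 0.18713, 0.21053, 0.18129 (working shown to 5 dp, full precision carried).
Each pᵢ log₂ pᵢ term: 0.1345×(-2.89429)=-0.38929, 0.16374×(-2.61050)=-0.42745, 0.12281×(-3.02554)=-0.37156, 0.18713×(-2.41785)=-0.45246, 0.21053×(-2.24793)=-0.47325, 0.18129×(-2.46366)=-0.44663.
Sum = -2.56064, so H' = 2.561.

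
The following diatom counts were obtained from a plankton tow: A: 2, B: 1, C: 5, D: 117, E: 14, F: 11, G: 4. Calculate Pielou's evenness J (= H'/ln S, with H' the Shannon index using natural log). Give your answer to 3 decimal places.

Total N = 2+1+5+117+14+11+4 = 154, so the proportions are 0.01299, 0.00649, 0.03247, 0.75974, 0.09091, 0.07143, 0.02597 (working shown to 5 dp, full precision carried).
H' = −Σ pᵢ ln pᵢ = −((-0.05641) + (-0.03271) + (-0.11128) + (-0.20876) + (-0.21799) + (-0.18850) + (-0.09482)) = 0.91048.
With S = 7 species, ln S = 1.94591, so J = 0.91048/1.94591 = 0.46789, i.e. 0.468 to 3 decimal places.

0.468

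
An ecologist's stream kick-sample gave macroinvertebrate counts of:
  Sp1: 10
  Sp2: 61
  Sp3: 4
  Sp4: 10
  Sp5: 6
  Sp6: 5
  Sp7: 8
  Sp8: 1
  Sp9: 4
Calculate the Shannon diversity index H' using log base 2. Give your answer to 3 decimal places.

Total N = 10+61+4+10+6+5+8+1+4 = 109, so the proportions are 0.09174, 0.55963, 0.0367, 0.09174, 0.05505, 0.04587, 0.07339, 0.00917, 0.0367 (working shown to 5 dp, full precision carried).
Each pᵢ log₂ pᵢ term: 0.09174×(-3.44626)=-0.31617, 0.55963×(-0.83745)=-0.46866, 0.0367×(-4.76818)=-0.17498, 0.09174×(-3.44626)=-0.31617, 0.05505×(-4.18322)=-0.23027, 0.04587×(-4.44626)=-0.20396, 0.07339×(-3.76818)=-0.27656, 0.00917×(-6.76818)=-0.06209, 0.0367×(-4.76818)=-0.17498.
Sum = -2.22385, so H' = 2.224.

2.224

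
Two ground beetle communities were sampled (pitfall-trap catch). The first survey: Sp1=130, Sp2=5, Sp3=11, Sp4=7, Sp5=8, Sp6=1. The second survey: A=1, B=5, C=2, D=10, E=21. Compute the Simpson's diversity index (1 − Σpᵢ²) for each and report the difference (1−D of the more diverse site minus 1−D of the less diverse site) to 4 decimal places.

The first survey: N=162, proportions 0.802469, 0.030864, 0.067901, 0.04321, 0.049383, 0.006173, giving 1−D = 0.346136 (working shown to 6 dp, full precision carried).
The second survey: N=39, proportions 0.025641, 0.128205, 0.051282, 0.25641, 0.538462, giving 1−D = 0.624589.
Difference = |0.346136 − 0.624589| = 0.278453, i.e. 0.2785 to 4 decimal places.

0.2785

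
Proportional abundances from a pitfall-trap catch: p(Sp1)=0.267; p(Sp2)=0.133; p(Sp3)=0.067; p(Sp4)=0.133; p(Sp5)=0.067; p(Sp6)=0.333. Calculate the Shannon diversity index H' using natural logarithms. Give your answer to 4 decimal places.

1.6176

Each pᵢ ln pᵢ term (working shown to 6 dp, full precision carried): 0.267×(-1.320507)=-0.352575, 0.133×(-2.017406)=-0.268315, 0.067×(-2.703063)=-0.181105, 0.133×(-2.017406)=-0.268315, 0.067×(-2.703063)=-0.181105, 0.333×(-1.099613)=-0.366171.
Sum = -1.617587, so H' = 1.6176.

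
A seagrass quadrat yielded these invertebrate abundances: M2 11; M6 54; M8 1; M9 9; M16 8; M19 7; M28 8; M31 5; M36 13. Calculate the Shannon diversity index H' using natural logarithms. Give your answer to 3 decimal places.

Total N = 11+54+1+9+8+7+8+5+13 = 116, so the proportions are 0.09483, 0.46552, 0.00862, 0.07759, 0.06897, 0.06034, 0.06897, 0.0431, 0.11207 (working shown to 5 dp, full precision carried).
Each pᵢ ln pᵢ term: 0.09483×(-2.35569)=-0.22338, 0.46552×(-0.76461)=-0.35594, 0.00862×(-4.75359)=-0.04098, 0.07759×(-2.55637)=-0.19834, 0.06897×(-2.67415)=-0.18442, 0.06034×(-2.80768)=-0.16943, 0.06897×(-2.67415)=-0.18442, 0.0431×(-3.14415)=-0.13552, 0.11207×(-2.18864)=-0.24528.
Sum = -1.73772, so H' = 1.738.

1.738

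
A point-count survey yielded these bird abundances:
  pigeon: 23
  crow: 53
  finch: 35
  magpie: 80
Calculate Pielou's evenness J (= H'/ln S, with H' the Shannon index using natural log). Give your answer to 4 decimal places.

0.9277

Total N = 23+53+35+80 = 191, so the proportions are 0.120419, 0.277487, 0.183246, 0.418848 (working shown to 6 dp, full precision carried).
H' = −Σ pᵢ ln pᵢ = −((-0.254900) + (-0.355733) + (-0.310955) + (-0.364501)) = 1.286089.
With S = 4 species, ln S = 1.386294, so J = 1.286089/1.386294 = 0.927717, i.e. 0.9277 to 4 decimal places.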